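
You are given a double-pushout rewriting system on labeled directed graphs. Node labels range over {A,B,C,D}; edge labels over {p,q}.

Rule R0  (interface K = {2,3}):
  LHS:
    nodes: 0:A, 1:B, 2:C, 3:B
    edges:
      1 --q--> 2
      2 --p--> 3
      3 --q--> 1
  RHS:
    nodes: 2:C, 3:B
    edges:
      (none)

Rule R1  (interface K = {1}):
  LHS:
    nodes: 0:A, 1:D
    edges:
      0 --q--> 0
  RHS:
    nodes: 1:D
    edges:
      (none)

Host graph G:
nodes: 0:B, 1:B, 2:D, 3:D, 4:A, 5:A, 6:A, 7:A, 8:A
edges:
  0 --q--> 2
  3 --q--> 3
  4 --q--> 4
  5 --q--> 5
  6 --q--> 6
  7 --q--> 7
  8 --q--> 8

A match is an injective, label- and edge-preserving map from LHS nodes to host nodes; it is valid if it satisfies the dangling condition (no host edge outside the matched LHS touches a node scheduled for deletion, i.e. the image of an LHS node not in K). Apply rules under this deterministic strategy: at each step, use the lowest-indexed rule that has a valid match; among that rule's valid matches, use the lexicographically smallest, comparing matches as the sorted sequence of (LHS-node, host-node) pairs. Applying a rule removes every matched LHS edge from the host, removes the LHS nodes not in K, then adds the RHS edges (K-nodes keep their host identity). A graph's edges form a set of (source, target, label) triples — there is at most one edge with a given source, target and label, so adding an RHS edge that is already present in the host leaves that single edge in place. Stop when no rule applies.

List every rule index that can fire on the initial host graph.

R0: no valid match — LHS pattern not found
R1: 10 valid matches — {0↦4, 1↦2}, {0↦4, 1↦3}, {0↦5, 1↦2} (+7 more)

Answer: [R1]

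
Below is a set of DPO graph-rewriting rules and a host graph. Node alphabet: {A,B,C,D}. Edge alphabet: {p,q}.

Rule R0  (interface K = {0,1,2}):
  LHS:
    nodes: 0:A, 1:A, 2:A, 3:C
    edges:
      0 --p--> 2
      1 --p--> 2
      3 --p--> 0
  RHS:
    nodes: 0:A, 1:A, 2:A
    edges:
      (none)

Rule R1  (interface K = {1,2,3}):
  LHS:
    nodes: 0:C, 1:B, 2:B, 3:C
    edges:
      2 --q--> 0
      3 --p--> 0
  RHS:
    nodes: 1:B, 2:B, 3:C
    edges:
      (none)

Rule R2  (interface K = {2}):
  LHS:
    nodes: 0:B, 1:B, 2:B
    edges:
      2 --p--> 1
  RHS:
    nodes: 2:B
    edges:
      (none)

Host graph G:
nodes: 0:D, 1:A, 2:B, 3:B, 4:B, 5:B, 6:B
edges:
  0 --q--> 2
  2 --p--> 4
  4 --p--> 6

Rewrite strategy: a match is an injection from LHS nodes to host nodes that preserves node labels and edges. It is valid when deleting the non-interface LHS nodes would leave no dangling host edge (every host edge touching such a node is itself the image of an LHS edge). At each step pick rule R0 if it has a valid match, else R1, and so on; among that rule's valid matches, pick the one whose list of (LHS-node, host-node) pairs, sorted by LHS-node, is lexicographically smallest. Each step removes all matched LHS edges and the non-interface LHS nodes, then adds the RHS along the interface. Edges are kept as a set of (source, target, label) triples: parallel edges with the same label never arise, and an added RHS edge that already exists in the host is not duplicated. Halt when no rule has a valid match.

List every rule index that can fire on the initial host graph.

R0: no valid match — LHS pattern not found
R1: no valid match — LHS pattern not found
R2: 2 valid matches — {0↦3, 1↦6, 2↦4}, {0↦5, 1↦6, 2↦4}

Answer: [R2]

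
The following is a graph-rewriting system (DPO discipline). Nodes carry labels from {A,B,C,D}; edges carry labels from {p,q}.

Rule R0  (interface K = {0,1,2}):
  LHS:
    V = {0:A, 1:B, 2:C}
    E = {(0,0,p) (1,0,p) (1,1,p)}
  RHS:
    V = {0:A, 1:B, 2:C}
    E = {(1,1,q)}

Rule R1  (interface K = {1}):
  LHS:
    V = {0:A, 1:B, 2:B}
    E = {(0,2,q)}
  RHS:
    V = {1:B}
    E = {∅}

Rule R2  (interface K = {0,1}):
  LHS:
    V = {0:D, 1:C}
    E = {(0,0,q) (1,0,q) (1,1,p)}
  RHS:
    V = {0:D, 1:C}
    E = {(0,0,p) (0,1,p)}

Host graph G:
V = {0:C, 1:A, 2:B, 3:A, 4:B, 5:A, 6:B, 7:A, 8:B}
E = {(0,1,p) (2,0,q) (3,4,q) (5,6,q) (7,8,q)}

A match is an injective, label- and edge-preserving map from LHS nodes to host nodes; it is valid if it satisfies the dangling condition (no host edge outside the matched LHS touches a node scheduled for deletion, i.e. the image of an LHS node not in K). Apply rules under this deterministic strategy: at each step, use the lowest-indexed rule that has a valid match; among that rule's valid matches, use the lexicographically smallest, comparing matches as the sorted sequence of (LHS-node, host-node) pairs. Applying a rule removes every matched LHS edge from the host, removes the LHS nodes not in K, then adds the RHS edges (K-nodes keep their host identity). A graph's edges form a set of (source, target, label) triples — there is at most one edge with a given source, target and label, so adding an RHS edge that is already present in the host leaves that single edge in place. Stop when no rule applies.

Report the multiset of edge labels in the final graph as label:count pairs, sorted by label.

Answer: p:1 q:1

Rewrite trace:
[0] host  ⇒  9 nodes, 5 edges  {0-p->1 2-q->0 3-q->4 5-q->6 7-q->8}
[1] R1 @ {0↦3, 1↦2, 2↦4}  ⇒  7 nodes, 4 edges  {0-p->1 2-q->0 5-q->6 7-q->8}
[2] R1 @ {0↦5, 1↦2, 2↦6}  ⇒  5 nodes, 3 edges  {0-p->1 2-q->0 7-q->8}
[3] R1 @ {0↦7, 1↦2, 2↦8}  ⇒  3 nodes, 2 edges  {0-p->1 2-q->0}
final graph: no rule applies after step 3
NF edges: [(0, 1, 'p'), (2, 0, 'q')]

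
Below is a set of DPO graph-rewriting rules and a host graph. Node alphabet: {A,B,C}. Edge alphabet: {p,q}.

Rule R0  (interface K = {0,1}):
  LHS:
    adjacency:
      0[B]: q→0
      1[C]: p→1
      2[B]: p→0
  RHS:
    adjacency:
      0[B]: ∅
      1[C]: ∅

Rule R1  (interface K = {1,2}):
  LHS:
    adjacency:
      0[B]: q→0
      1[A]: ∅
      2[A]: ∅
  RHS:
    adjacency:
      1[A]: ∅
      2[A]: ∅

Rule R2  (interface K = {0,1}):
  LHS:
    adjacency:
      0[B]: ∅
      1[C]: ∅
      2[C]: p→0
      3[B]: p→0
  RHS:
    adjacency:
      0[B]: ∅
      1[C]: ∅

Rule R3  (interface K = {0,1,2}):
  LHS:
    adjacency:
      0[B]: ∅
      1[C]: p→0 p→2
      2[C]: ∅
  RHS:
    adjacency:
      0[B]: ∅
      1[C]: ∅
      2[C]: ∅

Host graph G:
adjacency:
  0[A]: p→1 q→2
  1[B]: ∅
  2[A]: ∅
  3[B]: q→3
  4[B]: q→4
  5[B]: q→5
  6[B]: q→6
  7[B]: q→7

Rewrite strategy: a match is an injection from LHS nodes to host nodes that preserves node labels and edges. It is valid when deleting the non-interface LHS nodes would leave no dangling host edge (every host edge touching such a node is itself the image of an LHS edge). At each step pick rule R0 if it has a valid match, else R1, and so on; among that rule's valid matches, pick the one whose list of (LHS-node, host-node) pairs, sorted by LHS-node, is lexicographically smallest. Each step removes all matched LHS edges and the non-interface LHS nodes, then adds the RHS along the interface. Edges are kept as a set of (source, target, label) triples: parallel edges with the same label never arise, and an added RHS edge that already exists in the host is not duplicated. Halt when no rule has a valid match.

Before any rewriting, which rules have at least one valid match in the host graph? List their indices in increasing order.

Answer: [R1]

Steps:
R0: no valid match — LHS pattern not found
R1: 10 valid matches — {0↦3, 1↦0, 2↦2}, {0↦3, 1↦2, 2↦0}, {0↦4, 1↦0, 2↦2} (+7 more)
R2: no valid match — LHS pattern not found
R3: no valid match — LHS pattern not found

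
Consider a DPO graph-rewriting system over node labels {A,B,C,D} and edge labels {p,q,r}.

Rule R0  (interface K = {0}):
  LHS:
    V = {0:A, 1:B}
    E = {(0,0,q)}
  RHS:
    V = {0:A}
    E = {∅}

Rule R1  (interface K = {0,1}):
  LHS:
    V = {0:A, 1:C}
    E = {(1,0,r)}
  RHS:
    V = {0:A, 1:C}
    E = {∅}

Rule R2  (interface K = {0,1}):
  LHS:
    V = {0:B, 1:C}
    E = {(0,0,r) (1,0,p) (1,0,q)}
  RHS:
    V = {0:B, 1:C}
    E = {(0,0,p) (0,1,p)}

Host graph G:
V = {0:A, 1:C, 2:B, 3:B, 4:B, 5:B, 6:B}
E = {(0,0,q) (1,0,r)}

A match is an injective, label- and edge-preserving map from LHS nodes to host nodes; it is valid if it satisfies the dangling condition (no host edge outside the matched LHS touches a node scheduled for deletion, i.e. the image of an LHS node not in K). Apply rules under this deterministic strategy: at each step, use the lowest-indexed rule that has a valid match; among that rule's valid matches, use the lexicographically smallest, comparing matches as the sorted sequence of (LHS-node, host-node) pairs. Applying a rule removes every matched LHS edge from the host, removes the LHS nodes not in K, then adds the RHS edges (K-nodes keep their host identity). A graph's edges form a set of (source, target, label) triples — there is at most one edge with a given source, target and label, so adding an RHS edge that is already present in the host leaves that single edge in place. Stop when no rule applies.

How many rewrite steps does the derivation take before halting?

Answer: 2

Steps:
initial: |V|=7 |E|=2  E = 0-q->0 1-r->0
step 1: apply R0 at {0↦0, 1↦2}  → |V|=6 |E|=1  E = 1-r->0
step 2: apply R1 at {0↦0, 1↦1}  → |V|=6 |E|=0  E = ∅
final graph: no rule applies after step 2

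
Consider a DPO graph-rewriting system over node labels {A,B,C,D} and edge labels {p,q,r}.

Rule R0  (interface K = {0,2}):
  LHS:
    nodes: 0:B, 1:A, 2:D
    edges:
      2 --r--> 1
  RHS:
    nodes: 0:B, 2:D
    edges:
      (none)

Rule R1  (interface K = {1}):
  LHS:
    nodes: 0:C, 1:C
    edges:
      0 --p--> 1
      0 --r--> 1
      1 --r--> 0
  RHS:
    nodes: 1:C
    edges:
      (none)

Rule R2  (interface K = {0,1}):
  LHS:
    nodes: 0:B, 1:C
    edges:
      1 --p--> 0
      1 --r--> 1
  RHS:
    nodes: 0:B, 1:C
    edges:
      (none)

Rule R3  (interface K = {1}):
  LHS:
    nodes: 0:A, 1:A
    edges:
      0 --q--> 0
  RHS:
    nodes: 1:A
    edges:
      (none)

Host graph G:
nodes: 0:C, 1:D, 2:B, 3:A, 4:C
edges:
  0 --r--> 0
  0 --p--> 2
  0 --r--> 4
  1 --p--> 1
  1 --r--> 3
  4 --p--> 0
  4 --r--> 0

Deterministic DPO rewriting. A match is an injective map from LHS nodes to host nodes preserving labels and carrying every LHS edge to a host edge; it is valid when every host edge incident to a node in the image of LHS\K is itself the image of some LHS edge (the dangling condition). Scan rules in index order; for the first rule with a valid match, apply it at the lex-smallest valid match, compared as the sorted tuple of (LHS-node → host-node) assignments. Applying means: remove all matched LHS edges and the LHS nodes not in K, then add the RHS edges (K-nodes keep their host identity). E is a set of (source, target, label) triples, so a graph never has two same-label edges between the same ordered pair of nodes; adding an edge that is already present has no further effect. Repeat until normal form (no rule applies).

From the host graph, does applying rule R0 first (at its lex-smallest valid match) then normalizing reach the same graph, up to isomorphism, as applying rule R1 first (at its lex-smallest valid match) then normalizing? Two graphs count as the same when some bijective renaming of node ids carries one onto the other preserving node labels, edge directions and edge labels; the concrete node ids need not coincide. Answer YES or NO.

Answer: YES

Rewrite trace:
branch R0-first: apply at {0↦2, 1↦3, 2↦1} → |E|=6, then 2 more step(s) → NF |V|=3 |E|=1 V={0:C, 1:D, 2:B} E=1-p->1
branch R1-first: apply at {0↦4, 1↦0} → |E|=4, then 2 more step(s) → NF |V|=3 |E|=1 V={0:C, 1:D, 2:B} E=1-p->1
graphs isomorphic (equal up to label-preserving node renaming)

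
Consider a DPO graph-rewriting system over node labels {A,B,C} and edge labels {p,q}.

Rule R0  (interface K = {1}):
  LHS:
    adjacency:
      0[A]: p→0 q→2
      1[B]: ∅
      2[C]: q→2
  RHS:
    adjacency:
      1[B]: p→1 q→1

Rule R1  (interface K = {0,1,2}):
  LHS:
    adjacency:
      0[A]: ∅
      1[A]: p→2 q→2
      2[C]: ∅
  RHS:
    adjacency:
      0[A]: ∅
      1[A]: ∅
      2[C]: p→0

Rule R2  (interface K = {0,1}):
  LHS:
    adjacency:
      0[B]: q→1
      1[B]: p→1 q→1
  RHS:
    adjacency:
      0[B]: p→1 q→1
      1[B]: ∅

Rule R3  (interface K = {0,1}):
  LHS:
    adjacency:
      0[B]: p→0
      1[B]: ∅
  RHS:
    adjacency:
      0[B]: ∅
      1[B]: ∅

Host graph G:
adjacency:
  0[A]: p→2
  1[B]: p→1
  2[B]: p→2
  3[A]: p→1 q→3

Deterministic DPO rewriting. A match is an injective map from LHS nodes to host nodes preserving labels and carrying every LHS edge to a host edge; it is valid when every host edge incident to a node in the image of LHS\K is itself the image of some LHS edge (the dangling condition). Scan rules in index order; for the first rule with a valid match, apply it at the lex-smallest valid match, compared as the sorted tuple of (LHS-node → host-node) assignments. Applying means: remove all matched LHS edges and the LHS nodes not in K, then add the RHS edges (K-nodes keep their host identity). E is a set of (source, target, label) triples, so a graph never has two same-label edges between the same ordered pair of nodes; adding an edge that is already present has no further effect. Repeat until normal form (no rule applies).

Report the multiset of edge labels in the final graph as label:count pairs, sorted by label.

initial: |V|=4 |E|=5  E = 0-p->2 1-p->1 2-p->2 3-p->1 3-q->3
step 1: apply R3 at {0↦1, 1↦2}  → |V|=4 |E|=4  E = 0-p->2 2-p->2 3-p->1 3-q->3
step 2: apply R3 at {0↦2, 1↦1}  → |V|=4 |E|=3  E = 0-p->2 3-p->1 3-q->3
final graph: no rule applies after step 2
NF edges: [(0, 2, 'p'), (3, 1, 'p'), (3, 3, 'q')]

Answer: p:2 q:1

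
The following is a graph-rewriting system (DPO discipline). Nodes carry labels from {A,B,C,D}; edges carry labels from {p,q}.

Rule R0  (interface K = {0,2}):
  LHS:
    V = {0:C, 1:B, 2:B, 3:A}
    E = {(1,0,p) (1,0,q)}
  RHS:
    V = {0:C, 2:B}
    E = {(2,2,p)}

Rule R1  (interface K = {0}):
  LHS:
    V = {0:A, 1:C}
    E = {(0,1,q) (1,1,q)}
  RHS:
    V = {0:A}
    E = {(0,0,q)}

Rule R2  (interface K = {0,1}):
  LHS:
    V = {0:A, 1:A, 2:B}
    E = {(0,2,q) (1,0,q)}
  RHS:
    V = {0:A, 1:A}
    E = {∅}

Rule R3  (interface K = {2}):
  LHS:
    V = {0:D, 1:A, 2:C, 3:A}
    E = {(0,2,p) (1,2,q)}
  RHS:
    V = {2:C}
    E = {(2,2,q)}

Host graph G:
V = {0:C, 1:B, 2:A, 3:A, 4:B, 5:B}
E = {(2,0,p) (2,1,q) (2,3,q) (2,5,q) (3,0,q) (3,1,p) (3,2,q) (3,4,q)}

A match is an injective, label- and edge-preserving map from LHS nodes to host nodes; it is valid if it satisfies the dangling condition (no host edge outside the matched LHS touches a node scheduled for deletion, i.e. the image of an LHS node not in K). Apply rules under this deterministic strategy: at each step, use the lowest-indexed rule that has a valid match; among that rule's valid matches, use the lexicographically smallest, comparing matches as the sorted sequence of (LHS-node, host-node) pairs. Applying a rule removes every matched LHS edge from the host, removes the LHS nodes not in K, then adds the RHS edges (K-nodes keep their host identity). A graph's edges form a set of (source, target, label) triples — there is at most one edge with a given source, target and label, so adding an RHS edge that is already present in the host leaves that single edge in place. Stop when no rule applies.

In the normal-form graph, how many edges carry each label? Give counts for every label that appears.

initial: |V|=6 |E|=8  E = 2-p->0 2-q->1 2-q->3 2-q->5 3-q->0 3-p->1 3-q->2 3-q->4
step 1: apply R2 at {0↦2, 1↦3, 2↦5}  → |V|=5 |E|=6  E = 2-p->0 2-q->1 2-q->3 3-q->0 3-p->1 3-q->4
step 2: apply R2 at {0↦3, 1↦2, 2↦4}  → |V|=4 |E|=4  E = 2-p->0 2-q->1 3-q->0 3-p->1
normal form: no rule applies after step 2
NF edges: [(2, 0, 'p'), (2, 1, 'q'), (3, 0, 'q'), (3, 1, 'p')]

Answer: p:2 q:2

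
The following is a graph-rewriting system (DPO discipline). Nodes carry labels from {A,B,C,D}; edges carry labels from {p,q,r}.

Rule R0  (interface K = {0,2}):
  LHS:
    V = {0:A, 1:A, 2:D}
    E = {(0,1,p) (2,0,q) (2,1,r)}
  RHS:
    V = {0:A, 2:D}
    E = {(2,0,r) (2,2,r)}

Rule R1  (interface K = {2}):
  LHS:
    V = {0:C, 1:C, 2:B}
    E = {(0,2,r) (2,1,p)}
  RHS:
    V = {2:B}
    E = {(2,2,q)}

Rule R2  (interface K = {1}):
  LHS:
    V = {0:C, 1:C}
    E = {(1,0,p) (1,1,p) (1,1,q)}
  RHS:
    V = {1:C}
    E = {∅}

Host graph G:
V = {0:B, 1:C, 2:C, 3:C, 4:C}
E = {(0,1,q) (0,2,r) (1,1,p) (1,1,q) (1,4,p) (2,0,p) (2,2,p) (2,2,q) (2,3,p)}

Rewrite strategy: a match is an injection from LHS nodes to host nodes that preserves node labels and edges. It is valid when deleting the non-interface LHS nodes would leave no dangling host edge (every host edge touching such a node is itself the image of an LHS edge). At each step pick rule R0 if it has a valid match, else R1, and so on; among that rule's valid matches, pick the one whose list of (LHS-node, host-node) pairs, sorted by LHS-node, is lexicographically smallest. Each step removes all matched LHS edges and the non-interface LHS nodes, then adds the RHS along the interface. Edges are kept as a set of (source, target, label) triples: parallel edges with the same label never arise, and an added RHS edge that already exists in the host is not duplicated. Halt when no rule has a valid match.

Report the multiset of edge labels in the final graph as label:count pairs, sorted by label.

Answer: p:1 q:1 r:1

Derivation:
initial: |V|=5 |E|=9  E = 0-q->1 0-r->2 1-p->1 1-q->1 1-p->4 2-p->0 2-p->2 2-q->2 2-p->3
step 1: apply R2 at {0↦3, 1↦2}  → |V|=4 |E|=6  E = 0-q->1 0-r->2 1-p->1 1-q->1 1-p->4 2-p->0
step 2: apply R2 at {0↦4, 1↦1}  → |V|=3 |E|=3  E = 0-q->1 0-r->2 2-p->0
halt: no rule applies after step 2
NF edges: [(0, 1, 'q'), (0, 2, 'r'), (2, 0, 'p')]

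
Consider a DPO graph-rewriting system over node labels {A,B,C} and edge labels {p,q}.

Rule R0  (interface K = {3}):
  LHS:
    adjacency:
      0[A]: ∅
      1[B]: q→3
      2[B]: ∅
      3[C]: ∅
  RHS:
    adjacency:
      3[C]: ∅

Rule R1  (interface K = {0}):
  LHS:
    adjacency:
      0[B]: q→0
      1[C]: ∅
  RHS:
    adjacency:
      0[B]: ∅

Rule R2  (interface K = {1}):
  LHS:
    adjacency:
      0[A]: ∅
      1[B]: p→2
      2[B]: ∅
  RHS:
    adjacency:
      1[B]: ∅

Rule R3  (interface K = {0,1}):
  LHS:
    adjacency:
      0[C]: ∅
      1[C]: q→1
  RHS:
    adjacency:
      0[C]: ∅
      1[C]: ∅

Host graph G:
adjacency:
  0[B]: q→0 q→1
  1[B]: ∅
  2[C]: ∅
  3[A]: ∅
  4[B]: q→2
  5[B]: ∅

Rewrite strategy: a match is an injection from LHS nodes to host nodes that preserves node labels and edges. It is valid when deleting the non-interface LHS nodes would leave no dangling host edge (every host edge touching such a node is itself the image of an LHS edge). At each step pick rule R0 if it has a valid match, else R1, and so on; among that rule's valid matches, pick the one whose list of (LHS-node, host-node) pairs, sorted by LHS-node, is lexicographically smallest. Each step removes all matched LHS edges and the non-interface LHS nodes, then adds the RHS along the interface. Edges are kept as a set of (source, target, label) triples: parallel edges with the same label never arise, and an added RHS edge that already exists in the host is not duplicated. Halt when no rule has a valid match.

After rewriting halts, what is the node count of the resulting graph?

initial: |V|=6 |E|=3  E = 0-q->0 0-q->1 4-q->2
step 1: apply R0 at {0↦3, 1↦4, 2↦5, 3↦2}  → |V|=3 |E|=2  E = 0-q->0 0-q->1
step 2: apply R1 at {0↦0, 1↦2}  → |V|=2 |E|=1  E = 0-q->1
halt: no rule applies after step 2
NF nodes: {0:B, 1:B}

Answer: 2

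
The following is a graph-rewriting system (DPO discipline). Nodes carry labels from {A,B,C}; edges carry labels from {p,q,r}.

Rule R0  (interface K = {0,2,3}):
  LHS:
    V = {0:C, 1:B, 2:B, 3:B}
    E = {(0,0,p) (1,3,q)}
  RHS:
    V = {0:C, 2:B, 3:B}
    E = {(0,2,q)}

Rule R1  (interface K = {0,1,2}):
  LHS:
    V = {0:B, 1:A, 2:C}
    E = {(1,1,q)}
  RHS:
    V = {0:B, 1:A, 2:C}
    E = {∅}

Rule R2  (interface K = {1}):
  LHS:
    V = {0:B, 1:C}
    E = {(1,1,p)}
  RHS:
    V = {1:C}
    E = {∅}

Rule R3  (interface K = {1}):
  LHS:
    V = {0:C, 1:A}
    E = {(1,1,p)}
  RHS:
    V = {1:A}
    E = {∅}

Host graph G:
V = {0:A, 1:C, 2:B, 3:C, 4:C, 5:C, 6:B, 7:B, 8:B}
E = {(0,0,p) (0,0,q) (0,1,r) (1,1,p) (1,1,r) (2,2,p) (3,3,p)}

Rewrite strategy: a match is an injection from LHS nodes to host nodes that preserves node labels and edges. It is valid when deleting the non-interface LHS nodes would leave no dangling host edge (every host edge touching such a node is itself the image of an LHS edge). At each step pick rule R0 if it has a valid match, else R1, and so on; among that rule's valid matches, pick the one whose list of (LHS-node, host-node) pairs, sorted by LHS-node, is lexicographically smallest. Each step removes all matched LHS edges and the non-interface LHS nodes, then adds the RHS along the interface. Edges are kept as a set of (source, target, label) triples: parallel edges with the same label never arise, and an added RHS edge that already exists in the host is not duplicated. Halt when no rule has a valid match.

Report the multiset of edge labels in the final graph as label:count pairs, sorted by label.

Answer: p:1 r:2

Steps:
[0] host  ⇒  9 nodes, 7 edges  {0-p->0 0-q->0 0-r->1 1-p->1 1-r->1 2-p->2 3-p->3}
[1] R1 @ {0↦2, 1↦0, 2↦1}  ⇒  9 nodes, 6 edges  {0-p->0 0-r->1 1-p->1 1-r->1 2-p->2 3-p->3}
[2] R2 @ {0↦6, 1↦1}  ⇒  8 nodes, 5 edges  {0-p->0 0-r->1 1-r->1 2-p->2 3-p->3}
[3] R2 @ {0↦7, 1↦3}  ⇒  7 nodes, 4 edges  {0-p->0 0-r->1 1-r->1 2-p->2}
[4] R3 @ {0↦3, 1↦0}  ⇒  6 nodes, 3 edges  {0-r->1 1-r->1 2-p->2}
halt: no rule applies after step 4
NF edges: [(0, 1, 'r'), (1, 1, 'r'), (2, 2, 'p')]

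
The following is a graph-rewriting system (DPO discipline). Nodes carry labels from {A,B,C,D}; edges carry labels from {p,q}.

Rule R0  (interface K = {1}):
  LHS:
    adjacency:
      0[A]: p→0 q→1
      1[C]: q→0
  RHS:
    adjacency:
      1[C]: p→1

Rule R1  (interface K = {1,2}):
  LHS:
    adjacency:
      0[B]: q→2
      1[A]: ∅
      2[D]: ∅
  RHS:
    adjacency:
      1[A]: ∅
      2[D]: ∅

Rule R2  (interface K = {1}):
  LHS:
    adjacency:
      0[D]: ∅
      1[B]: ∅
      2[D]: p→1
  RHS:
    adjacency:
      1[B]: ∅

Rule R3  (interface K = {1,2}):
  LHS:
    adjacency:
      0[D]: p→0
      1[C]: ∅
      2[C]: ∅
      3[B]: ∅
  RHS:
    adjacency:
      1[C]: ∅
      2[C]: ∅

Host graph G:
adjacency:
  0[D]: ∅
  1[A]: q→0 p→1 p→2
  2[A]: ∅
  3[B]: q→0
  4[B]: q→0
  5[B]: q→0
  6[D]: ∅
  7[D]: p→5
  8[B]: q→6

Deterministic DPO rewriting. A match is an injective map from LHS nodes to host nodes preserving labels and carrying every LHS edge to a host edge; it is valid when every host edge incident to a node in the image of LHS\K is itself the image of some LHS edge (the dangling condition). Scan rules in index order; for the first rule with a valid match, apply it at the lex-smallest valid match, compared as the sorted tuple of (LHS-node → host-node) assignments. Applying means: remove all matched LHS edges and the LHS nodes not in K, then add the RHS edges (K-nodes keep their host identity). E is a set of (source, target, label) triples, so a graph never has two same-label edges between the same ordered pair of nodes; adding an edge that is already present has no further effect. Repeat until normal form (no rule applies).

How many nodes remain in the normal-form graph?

initial: |V|=9 |E|=8  E = 1-q->0 1-p->1 1-p->2 3-q->0 4-q->0 5-q->0 7-p->5 8-q->6
step 1: apply R1 at {0↦3, 1↦1, 2↦0}  → |V|=8 |E|=7  E = 1-q->0 1-p->1 1-p->2 4-q->0 5-q->0 7-p->5 8-q->6
step 2: apply R1 at {0↦4, 1↦1, 2↦0}  → |V|=7 |E|=6  E = 1-q->0 1-p->1 1-p->2 5-q->0 7-p->5 8-q->6
step 3: apply R1 at {0↦8, 1↦1, 2↦6}  → |V|=6 |E|=5  E = 1-q->0 1-p->1 1-p->2 5-q->0 7-p->5
step 4: apply R2 at {0↦6, 1↦5, 2↦7}  → |V|=4 |E|=4  E = 1-q->0 1-p->1 1-p->2 5-q->0
step 5: apply R1 at {0↦5, 1↦1, 2↦0}  → |V|=3 |E|=3  E = 1-q->0 1-p->1 1-p->2
final graph: no rule applies after step 5
NF nodes: {0:D, 1:A, 2:A}

Answer: 3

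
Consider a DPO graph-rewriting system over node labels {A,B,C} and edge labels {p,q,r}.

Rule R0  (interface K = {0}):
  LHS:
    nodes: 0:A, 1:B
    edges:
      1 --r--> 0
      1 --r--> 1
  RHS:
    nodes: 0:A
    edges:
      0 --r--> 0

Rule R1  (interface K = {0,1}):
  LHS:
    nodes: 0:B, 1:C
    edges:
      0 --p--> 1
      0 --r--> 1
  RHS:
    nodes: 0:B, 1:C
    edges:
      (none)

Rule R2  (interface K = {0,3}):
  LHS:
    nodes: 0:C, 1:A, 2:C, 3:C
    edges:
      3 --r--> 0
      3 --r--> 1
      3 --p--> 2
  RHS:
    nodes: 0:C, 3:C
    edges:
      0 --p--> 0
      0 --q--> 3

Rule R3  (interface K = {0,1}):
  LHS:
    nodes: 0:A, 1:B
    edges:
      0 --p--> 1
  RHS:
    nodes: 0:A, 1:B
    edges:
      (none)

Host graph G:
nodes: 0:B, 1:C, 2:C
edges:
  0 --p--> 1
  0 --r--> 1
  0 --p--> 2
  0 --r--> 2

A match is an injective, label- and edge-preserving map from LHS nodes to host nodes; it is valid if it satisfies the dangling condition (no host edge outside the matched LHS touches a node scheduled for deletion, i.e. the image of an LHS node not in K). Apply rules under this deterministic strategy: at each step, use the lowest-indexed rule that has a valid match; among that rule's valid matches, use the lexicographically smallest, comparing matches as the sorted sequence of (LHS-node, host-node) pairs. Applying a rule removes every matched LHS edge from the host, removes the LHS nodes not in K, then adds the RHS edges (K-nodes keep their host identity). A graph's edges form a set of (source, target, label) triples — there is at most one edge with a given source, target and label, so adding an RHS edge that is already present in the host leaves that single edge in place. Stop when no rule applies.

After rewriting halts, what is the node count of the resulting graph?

start.  V:3 E:4  edges: 0-p->1 0-r->1 0-p->2 0-r->2
1. fire R1 via {0↦0, 1↦1}  →  V:3 E:2  edges: 0-p->2 0-r->2
2. fire R1 via {0↦0, 1↦2}  →  V:3 E:0  edges: ∅
final graph: no rule applies after step 2
NF nodes: {0:B, 1:C, 2:C}

Answer: 3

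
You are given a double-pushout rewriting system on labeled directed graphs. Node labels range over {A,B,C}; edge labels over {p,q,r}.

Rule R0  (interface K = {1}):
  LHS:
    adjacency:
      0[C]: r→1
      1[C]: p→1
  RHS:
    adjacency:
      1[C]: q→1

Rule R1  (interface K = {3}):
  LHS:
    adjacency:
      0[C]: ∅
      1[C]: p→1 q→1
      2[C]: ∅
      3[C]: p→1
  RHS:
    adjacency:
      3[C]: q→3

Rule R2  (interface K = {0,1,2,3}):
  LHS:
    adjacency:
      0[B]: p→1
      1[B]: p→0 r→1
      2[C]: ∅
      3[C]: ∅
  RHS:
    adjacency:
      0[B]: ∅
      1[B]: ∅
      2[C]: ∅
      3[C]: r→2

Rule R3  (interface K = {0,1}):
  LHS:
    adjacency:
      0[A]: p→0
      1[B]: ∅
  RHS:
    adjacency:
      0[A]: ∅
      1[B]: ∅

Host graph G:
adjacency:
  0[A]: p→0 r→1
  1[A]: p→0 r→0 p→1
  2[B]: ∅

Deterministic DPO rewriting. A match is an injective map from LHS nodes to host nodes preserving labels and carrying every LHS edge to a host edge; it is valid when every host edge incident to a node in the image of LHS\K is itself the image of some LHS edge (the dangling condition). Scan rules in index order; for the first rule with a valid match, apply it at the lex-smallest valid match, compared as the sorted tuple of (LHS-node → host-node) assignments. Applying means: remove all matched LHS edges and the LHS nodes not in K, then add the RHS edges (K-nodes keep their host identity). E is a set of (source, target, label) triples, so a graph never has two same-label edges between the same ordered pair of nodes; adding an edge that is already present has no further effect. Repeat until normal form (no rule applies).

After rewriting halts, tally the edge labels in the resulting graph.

start.  V:3 E:5  edges: 0-p->0 0-r->1 1-p->0 1-r->0 1-p->1
1. fire R3 via {0↦0, 1↦2}  →  V:3 E:4  edges: 0-r->1 1-p->0 1-r->0 1-p->1
2. fire R3 via {0↦1, 1↦2}  →  V:3 E:3  edges: 0-r->1 1-p->0 1-r->0
normal form: no rule applies after step 2
NF edges: [(0, 1, 'r'), (1, 0, 'p'), (1, 0, 'r')]

Answer: p:1 r:2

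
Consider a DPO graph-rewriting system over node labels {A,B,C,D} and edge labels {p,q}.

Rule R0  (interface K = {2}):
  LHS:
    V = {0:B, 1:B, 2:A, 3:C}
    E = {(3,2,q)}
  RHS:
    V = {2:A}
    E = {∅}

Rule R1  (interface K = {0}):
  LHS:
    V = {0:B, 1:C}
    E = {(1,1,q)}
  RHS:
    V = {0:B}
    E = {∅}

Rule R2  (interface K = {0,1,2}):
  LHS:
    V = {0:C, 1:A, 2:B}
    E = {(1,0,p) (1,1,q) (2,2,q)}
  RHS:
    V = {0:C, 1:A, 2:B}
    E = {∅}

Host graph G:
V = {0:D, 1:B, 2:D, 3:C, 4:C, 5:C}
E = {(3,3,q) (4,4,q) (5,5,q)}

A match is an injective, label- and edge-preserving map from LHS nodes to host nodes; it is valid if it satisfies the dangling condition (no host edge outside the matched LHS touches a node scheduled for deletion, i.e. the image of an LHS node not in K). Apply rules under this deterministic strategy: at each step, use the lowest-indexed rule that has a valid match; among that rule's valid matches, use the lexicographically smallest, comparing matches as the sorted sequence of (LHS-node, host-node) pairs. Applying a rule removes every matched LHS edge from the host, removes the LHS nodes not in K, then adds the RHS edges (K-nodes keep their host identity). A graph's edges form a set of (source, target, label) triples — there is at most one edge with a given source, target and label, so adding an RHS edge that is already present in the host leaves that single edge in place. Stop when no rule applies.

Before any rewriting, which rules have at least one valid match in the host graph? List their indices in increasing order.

Answer: [R1]

Derivation:
R0: no valid match — LHS pattern not found
R1: 3 valid matches — {0↦1, 1↦3}, {0↦1, 1↦4}, {0↦1, 1↦5}
R2: no valid match — LHS pattern not found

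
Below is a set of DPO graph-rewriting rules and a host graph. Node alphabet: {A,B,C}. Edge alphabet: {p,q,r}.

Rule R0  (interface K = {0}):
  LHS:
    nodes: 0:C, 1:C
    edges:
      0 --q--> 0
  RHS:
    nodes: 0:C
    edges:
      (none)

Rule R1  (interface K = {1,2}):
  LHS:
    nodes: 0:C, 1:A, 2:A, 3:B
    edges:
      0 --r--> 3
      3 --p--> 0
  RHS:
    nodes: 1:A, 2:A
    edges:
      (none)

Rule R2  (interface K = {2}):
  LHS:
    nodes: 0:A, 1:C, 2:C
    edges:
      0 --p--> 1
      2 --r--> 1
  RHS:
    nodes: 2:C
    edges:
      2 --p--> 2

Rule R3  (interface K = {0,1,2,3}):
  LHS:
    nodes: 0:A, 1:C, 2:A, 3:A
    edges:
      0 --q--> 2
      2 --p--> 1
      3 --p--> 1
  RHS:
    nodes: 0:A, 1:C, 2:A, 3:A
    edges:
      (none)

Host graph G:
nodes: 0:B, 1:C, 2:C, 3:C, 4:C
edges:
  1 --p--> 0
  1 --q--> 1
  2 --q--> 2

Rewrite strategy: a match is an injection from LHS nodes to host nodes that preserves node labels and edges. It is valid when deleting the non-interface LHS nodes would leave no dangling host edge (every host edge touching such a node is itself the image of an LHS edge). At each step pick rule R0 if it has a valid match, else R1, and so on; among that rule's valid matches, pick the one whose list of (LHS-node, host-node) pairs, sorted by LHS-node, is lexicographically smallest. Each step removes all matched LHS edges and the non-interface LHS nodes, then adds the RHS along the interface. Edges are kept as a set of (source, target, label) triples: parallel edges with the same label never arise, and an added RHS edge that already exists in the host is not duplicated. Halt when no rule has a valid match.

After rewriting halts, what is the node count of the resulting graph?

Answer: 3

Rewrite trace:
[0] host  ⇒  5 nodes, 3 edges  {1-p->0 1-q->1 2-q->2}
[1] R0 @ {0↦1, 1↦3}  ⇒  4 nodes, 2 edges  {1-p->0 2-q->2}
[2] R0 @ {0↦2, 1↦4}  ⇒  3 nodes, 1 edges  {1-p->0}
normal form: no rule applies after step 2
NF nodes: {0:B, 1:C, 2:C}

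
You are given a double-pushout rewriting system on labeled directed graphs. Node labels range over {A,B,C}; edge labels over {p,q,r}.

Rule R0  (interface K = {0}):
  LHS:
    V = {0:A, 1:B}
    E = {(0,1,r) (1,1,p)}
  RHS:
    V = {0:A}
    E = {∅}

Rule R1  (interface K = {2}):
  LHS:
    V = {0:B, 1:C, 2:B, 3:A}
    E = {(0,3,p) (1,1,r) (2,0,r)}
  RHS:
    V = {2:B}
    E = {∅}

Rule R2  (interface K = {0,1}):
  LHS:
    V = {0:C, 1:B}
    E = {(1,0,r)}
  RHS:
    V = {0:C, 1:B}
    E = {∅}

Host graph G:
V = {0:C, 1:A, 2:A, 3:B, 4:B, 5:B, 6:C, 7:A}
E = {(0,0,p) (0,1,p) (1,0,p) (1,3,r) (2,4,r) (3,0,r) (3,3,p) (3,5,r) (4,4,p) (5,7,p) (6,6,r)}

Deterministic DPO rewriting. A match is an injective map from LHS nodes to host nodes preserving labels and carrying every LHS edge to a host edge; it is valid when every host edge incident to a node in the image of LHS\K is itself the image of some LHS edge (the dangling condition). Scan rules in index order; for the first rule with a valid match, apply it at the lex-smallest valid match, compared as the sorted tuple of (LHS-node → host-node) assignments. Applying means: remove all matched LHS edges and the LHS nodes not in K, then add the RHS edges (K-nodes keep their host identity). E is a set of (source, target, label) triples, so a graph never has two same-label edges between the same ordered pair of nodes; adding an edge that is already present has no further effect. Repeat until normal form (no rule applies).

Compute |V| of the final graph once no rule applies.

initial: |V|=8 |E|=11  E = 0-p->0 0-p->1 1-p->0 1-r->3 2-r->4 3-r->0 3-p->3 3-r->5 4-p->4 5-p->7 6-r->6
step 1: apply R0 at {0↦2, 1↦4}  → |V|=7 |E|=9  E = 0-p->0 0-p->1 1-p->0 1-r->3 3-r->0 3-p->3 3-r->5 5-p->7 6-r->6
step 2: apply R1 at {0↦5, 1↦6, 2↦3, 3↦7}  → |V|=4 |E|=6  E = 0-p->0 0-p->1 1-p->0 1-r->3 3-r->0 3-p->3
step 3: apply R2 at {0↦0, 1↦3}  → |V|=4 |E|=5  E = 0-p->0 0-p->1 1-p->0 1-r->3 3-p->3
step 4: apply R0 at {0↦1, 1↦3}  → |V|=3 |E|=3  E = 0-p->0 0-p->1 1-p->0
final graph: no rule applies after step 4
NF nodes: {0:C, 1:A, 2:A}

Answer: 3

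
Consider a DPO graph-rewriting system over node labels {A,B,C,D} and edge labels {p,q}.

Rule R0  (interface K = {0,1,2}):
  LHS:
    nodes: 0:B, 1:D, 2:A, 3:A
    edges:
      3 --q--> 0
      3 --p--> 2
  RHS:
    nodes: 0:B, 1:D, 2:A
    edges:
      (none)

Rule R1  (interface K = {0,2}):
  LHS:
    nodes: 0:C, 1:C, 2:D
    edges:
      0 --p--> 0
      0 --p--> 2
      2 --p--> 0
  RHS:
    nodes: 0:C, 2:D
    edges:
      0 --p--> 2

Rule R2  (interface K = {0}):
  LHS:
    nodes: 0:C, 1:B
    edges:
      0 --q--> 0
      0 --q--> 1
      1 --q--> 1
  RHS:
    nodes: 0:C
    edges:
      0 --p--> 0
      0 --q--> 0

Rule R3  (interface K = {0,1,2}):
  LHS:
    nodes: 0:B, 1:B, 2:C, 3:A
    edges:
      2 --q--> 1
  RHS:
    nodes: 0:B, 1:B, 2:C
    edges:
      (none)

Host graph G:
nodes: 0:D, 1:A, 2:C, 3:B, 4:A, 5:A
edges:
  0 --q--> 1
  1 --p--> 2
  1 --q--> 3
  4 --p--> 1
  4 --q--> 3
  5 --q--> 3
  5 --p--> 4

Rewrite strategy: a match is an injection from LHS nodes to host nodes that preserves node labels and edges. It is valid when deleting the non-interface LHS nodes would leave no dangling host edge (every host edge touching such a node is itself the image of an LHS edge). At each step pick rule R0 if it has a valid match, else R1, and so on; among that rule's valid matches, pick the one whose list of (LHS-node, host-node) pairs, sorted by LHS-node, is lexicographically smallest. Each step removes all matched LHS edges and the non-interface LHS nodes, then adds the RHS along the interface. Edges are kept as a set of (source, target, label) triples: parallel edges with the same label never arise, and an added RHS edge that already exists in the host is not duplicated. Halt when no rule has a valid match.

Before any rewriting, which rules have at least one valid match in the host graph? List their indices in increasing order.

R0: 1 valid match — {0↦3, 1↦0, 2↦4, 3↦5}
R1: no valid match — LHS pattern not found
R2: no valid match — LHS pattern not found
R3: no valid match — LHS pattern not found

Answer: [R0]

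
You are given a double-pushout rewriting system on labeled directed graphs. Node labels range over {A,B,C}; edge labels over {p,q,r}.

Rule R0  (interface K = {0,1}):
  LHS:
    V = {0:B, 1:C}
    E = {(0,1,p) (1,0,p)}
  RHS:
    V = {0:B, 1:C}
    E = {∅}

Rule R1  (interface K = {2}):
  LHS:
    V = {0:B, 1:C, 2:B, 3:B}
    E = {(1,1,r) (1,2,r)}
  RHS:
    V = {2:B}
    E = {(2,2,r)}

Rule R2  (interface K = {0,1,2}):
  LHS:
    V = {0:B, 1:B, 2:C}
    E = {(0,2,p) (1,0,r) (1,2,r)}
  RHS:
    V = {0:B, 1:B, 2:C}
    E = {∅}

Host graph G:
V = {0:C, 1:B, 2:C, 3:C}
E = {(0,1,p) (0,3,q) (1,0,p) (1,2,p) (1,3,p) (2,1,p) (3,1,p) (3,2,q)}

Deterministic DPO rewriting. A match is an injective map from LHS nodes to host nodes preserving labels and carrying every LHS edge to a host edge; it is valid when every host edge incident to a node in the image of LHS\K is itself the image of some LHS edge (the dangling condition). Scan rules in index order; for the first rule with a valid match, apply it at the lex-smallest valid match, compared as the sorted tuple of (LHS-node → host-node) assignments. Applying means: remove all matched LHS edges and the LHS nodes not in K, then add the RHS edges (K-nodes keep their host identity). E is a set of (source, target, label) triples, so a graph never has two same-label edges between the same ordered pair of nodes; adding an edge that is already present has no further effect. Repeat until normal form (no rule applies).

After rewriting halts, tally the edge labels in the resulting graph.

Answer: q:2

Steps:
start.  V:4 E:8  edges: 0-p->1 0-q->3 1-p->0 1-p->2 1-p->3 2-p->1 3-p->1 3-q->2
1. fire R0 via {0↦1, 1↦0}  →  V:4 E:6  edges: 0-q->3 1-p->2 1-p->3 2-p->1 3-p->1 3-q->2
2. fire R0 via {0↦1, 1↦2}  →  V:4 E:4  edges: 0-q->3 1-p->3 3-p->1 3-q->2
3. fire R0 via {0↦1, 1↦3}  →  V:4 E:2  edges: 0-q->3 3-q->2
halt: no rule applies after step 3
NF edges: [(0, 3, 'q'), (3, 2, 'q')]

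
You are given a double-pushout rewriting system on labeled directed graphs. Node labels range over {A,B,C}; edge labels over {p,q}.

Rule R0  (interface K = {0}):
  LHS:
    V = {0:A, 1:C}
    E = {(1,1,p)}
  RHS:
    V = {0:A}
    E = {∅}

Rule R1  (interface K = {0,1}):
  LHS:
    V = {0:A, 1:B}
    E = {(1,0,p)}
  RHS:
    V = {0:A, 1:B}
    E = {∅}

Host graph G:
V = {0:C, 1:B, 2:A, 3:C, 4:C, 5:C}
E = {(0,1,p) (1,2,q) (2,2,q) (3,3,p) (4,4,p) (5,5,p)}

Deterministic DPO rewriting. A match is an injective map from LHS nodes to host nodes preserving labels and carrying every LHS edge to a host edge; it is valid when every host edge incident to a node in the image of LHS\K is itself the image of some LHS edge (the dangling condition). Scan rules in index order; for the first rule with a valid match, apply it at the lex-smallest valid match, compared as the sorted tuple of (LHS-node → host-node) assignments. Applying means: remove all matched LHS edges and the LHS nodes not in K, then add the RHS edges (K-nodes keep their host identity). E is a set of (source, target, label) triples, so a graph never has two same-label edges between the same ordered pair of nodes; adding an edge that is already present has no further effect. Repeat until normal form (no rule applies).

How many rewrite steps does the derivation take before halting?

initial: |V|=6 |E|=6  E = 0-p->1 1-q->2 2-q->2 3-p->3 4-p->4 5-p->5
step 1: apply R0 at {0↦2, 1↦3}  → |V|=5 |E|=5  E = 0-p->1 1-q->2 2-q->2 4-p->4 5-p->5
step 2: apply R0 at {0↦2, 1↦4}  → |V|=4 |E|=4  E = 0-p->1 1-q->2 2-q->2 5-p->5
step 3: apply R0 at {0↦2, 1↦5}  → |V|=3 |E|=3  E = 0-p->1 1-q->2 2-q->2
normal form: no rule applies after step 3

Answer: 3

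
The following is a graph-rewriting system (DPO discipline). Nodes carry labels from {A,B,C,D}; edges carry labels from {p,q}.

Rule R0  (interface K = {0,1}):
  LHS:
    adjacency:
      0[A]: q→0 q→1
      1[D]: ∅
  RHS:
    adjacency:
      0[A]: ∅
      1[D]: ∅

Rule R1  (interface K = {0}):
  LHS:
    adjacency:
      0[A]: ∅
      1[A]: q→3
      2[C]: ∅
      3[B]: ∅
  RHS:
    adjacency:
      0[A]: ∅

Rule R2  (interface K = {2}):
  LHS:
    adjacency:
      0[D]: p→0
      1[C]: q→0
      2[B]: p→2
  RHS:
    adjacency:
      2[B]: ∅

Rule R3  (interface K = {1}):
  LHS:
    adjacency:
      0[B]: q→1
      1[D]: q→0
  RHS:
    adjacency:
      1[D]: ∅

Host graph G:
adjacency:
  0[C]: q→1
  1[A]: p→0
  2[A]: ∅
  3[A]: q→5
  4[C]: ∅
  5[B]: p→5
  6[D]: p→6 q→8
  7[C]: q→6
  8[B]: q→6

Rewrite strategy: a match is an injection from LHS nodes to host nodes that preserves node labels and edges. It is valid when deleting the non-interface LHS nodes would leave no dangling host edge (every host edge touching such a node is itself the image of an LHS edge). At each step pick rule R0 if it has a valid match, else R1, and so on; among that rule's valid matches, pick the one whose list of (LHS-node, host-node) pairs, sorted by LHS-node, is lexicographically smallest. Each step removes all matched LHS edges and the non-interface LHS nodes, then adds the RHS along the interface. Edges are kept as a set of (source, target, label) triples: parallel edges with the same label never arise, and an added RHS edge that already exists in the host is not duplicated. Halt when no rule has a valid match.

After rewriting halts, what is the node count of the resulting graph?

start.  V:9 E:8  edges: 0-q->1 1-p->0 3-q->5 5-p->5 6-p->6 6-q->8 7-q->6 8-q->6
1. fire R3 via {0↦8, 1↦6}  →  V:8 E:6  edges: 0-q->1 1-p->0 3-q->5 5-p->5 6-p->6 7-q->6
2. fire R2 via {0↦6, 1↦7, 2↦5}  →  V:6 E:3  edges: 0-q->1 1-p->0 3-q->5
3. fire R1 via {0↦1, 1↦3, 2↦4, 3↦5}  →  V:3 E:2  edges: 0-q->1 1-p->0
normal form: no rule applies after step 3
NF nodes: {0:C, 1:A, 2:A}

Answer: 3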